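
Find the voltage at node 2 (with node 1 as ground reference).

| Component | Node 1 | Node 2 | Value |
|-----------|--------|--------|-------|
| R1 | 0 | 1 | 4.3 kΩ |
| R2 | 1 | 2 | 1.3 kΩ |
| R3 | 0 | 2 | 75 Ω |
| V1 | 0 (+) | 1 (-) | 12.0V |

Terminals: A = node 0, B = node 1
Nodal analysis, taking node 1 as the 0 V reference.
Source V1 fixes V_0 = 12 V.
KCL at each unknown node (sum of currents leaving = 0; resistances in Ω):
  Node 2: (V_2 - 0)/1300 + (V_2 - 12)/75 = 0
Collecting terms: 0.0141 × V_2 = 0.16  =>  V_2 = 11.35 V
The requested potential is V_2 = 11.35 V.

Final answer: V_2 = 11.35 V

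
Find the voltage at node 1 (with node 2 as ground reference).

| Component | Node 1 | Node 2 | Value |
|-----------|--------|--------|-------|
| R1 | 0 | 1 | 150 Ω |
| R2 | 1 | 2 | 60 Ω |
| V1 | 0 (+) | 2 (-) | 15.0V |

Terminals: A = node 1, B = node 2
Nodal analysis, taking node 2 as the 0 V reference.
Source V1 fixes V_0 = 15 V.
KCL at each unknown node (sum of currents leaving = 0; resistances in Ω):
  Node 1: (V_1 - 15)/150 + (V_1 - 0)/60 = 0
Collecting terms: 0.02333 × V_1 = 0.1  =>  V_1 = 4.286 V
The requested potential is V_1 = 4.286 V.

Final answer: V_1 = 4.286 V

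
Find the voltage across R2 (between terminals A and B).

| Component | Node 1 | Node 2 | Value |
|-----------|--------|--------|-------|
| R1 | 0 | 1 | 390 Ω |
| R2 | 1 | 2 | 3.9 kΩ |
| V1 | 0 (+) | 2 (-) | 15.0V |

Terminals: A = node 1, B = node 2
R1 and R2 are in series across V1 (node 0 → node 1 → node 2), and the output A–B is taken across R2, so this is a voltage divider.
Series current: I = V1/(R1 + R2) = 15/(390 + 3900) = 15/4290 = 0.003497 A
V_R2 = I × R2 = V1 × R2/(R1 + R2) = 15 × 3900/4290 = 13.64 V

Final answer: 13.64 V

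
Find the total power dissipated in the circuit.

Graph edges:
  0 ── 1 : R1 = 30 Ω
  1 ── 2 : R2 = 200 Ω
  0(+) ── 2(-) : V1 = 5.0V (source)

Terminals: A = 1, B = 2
Nodal analysis, taking node 2 as the 0 V reference.
Source V1 fixes V_0 = 5 V.
KCL at each unknown node (sum of currents leaving = 0; resistances in Ω):
  Node 1: (V_1 - 5)/30 + (V_1 - 0)/200 = 0
Collecting terms: 0.03833 × V_1 = 0.1667  =>  V_1 = 4.348 V
Power in each resistor, P = (ΔV)²/R:
  P_R1 = (5 - 4.348)²/30 = 0.01418 W
  P_R2 = (4.348 - 0)²/200 = 0.09452 W
P_total = P_R1 + P_R2 = 0.1087 W

Final answer: 0.1087 W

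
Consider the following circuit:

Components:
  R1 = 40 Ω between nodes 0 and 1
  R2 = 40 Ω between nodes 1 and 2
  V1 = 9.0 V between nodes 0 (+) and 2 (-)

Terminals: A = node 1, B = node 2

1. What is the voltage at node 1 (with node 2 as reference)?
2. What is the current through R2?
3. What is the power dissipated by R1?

Nodal analysis, taking node 2 as the 0 V reference.
Source V1 fixes V_0 = 9 V.
KCL at each unknown node (sum of currents leaving = 0; resistances in Ω):
  Node 1: (V_1 - 9)/40 + (V_1 - 0)/40 = 0
Collecting terms: 0.05 × V_1 = 0.225  =>  V_1 = 4.5 V
Part 1:
  Read off the nodal solution: V_1 = 4.5 V
Part 2:
  I_R2 = (V_1 - V_2)/R2 = (4.5 - 0)/40 = 0.1125 A
  Magnitude: I_R2 = 0.1125 A
Part 3:
  I_R1 = (V_0 - V_1)/R1 = (9 - 4.5)/40 = 0.1125 A
  P_R1 = I_R1² × R1 = (0.1125)² × 40 = 0.5062 W

Final answers:
1. V_1 = 4.5 V
2. I_R2 = 0.1125 A
3. P_R1 = 0.5062 W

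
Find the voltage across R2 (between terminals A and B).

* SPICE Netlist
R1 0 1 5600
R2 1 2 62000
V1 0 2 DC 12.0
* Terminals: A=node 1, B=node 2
R1 and R2 are in series across V1 (node 0 → node 1 → node 2), and the output A–B is taken across R2, so this is a voltage divider.
Series current: I = V1/(R1 + R2) = 12/(5600 + 62000) = 12/67600 = 0.0001775 A
V_R2 = I × R2 = V1 × R2/(R1 + R2) = 12 × 62000/67600 = 11.01 V

Final answer: 11.01 V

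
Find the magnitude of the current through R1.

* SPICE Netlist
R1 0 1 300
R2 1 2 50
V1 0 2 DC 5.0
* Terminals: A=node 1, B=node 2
Nodal analysis, taking node 2 as the 0 V reference.
Source V1 fixes V_0 = 5 V.
KCL at each unknown node (sum of currents leaving = 0; resistances in Ω):
  Node 1: (V_1 - 5)/300 + (V_1 - 0)/50 = 0
Collecting terms: 0.02333 × V_1 = 0.01667  =>  V_1 = 0.7143 V
I_R1 = (V_0 - V_1)/R1 = (5 - 0.7143)/300 = 0.01429 A
|I_R1| = 0.01429 A

Final answer: |I_R1| = 0.01429 A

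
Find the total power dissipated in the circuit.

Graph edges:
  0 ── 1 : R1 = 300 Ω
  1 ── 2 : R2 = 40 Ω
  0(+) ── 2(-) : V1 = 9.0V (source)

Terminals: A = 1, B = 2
Nodal analysis, taking node 2 as the 0 V reference.
Source V1 fixes V_0 = 9 V.
KCL at each unknown node (sum of currents leaving = 0; resistances in Ω):
  Node 1: (V_1 - 9)/300 + (V_1 - 0)/40 = 0
Collecting terms: 0.02833 × V_1 = 0.03  =>  V_1 = 1.059 V
Power in each resistor, P = (ΔV)²/R:
  P_R1 = (9 - 1.059)²/300 = 0.2102 W
  P_R2 = (1.059 - 0)²/40 = 0.02803 W
P_total = P_R1 + P_R2 = 0.2382 W

Final answer: 0.2382 W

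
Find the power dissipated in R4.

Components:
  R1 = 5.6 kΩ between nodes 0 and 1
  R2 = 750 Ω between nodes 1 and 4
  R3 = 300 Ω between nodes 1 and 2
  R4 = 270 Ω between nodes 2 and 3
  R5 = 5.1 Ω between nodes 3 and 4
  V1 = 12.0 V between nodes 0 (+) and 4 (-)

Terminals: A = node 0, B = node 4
Nodal analysis, taking node 4 as the 0 V reference.
Source V1 fixes V_0 = 12 V.
KCL at each unknown node (sum of currents leaving = 0; resistances in Ω):
  Node 1: (V_1 - 12)/5600 + (V_1 - 0)/750 + (V_1 - V_2)/300 = 0
  Node 2: (V_2 - V_1)/300 + (V_2 - V_3)/270 = 0
  Node 3: (V_3 - V_2)/270 + (V_3 - 0)/5.1 = 0
Collecting terms (coefficients in siemens):
  0.004845·V_1 - 0.003333·V_2 = 0.002143
  0.007037·V_2 - 0.003333·V_1 - 0.003704·V_3 = 0
  0.1998·V_3 - 0.003704·V_2 = 0
Solving these 3 simultaneous equations (Gaussian elimination) gives:
  V_1 = 0.6592 V, V_2 = 0.3153 V, V_3 = 0.005846 V
I_R4 = (V_2 - V_3)/R4 = (0.3153 - 0.005846)/270 = 0.001146 A
P_R4 = I_R4² × R4 = (0.001146)² × 270 = 0.0003547 W

Final answer: 0.0003547 W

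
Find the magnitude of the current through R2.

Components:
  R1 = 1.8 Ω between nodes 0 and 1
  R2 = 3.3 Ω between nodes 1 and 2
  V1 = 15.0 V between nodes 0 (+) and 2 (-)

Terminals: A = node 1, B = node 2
Nodal analysis, taking node 2 as the 0 V reference.
Source V1 fixes V_0 = 15 V.
KCL at each unknown node (sum of currents leaving = 0; resistances in Ω):
  Node 1: (V_1 - 15)/1.8 + (V_1 - 0)/3.3 = 0
Collecting terms: 0.8586 × V_1 = 8.333  =>  V_1 = 9.706 V
I_R2 = (V_1 - V_2)/R2 = (9.706 - 0)/3.3 = 2.941 A
|I_R2| = 2.941 A

Final answer: |I_R2| = 2.941 A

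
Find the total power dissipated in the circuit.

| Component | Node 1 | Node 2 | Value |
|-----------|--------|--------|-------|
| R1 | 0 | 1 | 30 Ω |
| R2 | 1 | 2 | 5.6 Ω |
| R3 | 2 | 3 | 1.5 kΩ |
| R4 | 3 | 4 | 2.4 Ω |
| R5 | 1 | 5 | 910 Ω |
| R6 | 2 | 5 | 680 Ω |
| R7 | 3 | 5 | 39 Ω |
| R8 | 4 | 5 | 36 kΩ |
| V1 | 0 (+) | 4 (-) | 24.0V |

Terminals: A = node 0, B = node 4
Nodal analysis, taking node 4 as the 0 V reference.
Source V1 fixes V_0 = 24 V.
KCL at each unknown node (sum of currents leaving = 0; resistances in Ω):
  Node 1: (V_1 - 24)/30 + (V_1 - V_2)/5.6 + (V_1 - V_5)/910 = 0
  Node 2: (V_2 - V_1)/5.6 + (V_2 - V_3)/1500 + (V_2 - V_5)/680 = 0
  Node 3: (V_3 - V_2)/1500 + (V_3 - 0)/2.4 + (V_3 - V_5)/39 = 0
  Node 5: (V_5 - V_1)/910 + (V_5 - V_2)/680 + (V_5 - V_3)/39 + (V_5 - 0)/36000 = 0
Collecting terms (coefficients in siemens):
  0.213·V_1 - 0.1786·V_2 - 0.001099·V_5 = 0.8
  0.1807·V_2 - 0.1786·V_1 - 0.0006667·V_3 - 0.001471·V_5 = 0
  0.443·V_3 - 0.0006667·V_2 - 0.02564·V_5 = 0
  0.02824·V_5 - 0.001099·V_1 - 0.001471·V_2 - 0.02564·V_3 = 0
Solving these 4 simultaneous equations (Gaussian elimination) gives:
  V_1 = 22.04 V, V_2 = 21.8 V, V_3 = 0.1564 V, V_5 = 2.135 V
Power in each resistor, P = (ΔV)²/R:
  P_R1 = (24 - 22.04)²/30 = 0.1276 W
  P_R2 = (22.04 - 21.8)²/5.6 = 0.01052 W
  P_R3 = (21.8 - 0.1564)²/1500 = 0.3123 W
  P_R4 = (0.1564 - 0)²/2.4 = 0.01019 W
  P_R5 = (22.04 - 2.135)²/910 = 0.4355 W
  P_R6 = (21.8 - 2.135)²/680 = 0.5687 W
  P_R7 = (0.1564 - 2.135)²/39 = 0.1004 W
  P_R8 = (0 - 2.135)²/36000 = 0.0001266 W
P_total = P_R1 + P_R2 + P_R3 + P_R4 + P_R5 + P_R6 + P_R7 + P_R8 = 1.565 W

Final answer: 1.565 W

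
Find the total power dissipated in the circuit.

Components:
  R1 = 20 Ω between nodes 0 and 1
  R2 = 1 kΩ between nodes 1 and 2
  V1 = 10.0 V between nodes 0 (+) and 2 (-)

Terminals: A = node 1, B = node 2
Nodal analysis, taking node 2 as the 0 V reference.
Source V1 fixes V_0 = 10 V.
KCL at each unknown node (sum of currents leaving = 0; resistances in Ω):
  Node 1: (V_1 - 10)/20 + (V_1 - 0)/1000 = 0
Collecting terms: 0.051 × V_1 = 0.5  =>  V_1 = 9.804 V
Power in each resistor, P = (ΔV)²/R:
  P_R1 = (10 - 9.804)²/20 = 0.001922 W
  P_R2 = (9.804 - 0)²/1000 = 0.09612 W
P_total = P_R1 + P_R2 = 0.09804 W

Final answer: 0.09804 W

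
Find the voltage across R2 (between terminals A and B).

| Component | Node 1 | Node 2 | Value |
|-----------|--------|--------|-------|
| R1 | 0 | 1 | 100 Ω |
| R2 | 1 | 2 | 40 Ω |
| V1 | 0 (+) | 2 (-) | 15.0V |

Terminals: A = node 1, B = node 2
R1 and R2 are in series across V1 (node 0 → node 1 → node 2), and the output A–B is taken across R2, so this is a voltage divider.
Series current: I = V1/(R1 + R2) = 15/(100 + 40) = 15/140 = 0.1071 A
V_R2 = I × R2 = V1 × R2/(R1 + R2) = 15 × 40/140 = 4.286 V

Final answer: 4.286 V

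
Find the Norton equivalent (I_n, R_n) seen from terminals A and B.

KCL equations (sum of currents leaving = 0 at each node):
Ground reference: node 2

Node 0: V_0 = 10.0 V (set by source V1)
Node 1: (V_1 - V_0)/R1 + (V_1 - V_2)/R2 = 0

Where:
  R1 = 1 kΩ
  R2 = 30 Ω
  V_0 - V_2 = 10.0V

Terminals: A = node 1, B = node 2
Find the Thévenin equivalent first; then I_n = V_th/R_th and R_n = R_th.
Step 1 — V_th is the open-circuit voltage V_A - V_B (nothing connected across the terminals).
Nodal analysis, taking node 2 as the 0 V reference.
Source V1 fixes V_0 = 10 V.
KCL at each unknown node (sum of currents leaving = 0; resistances in Ω):
  Node 1: (V_1 - 10)/1000 + (V_1 - 0)/30 = 0
Collecting terms: 0.03433 × V_1 = 0.01  =>  V_1 = 0.2913 V
V_th = V_1 - V_2 = 0.2913 - 0 = 0.2913 V
Step 2 — R_th: zero the source — replace V1 by a short circuit (node 2 merges into node 0) — and find the resistance seen between A (node 1) and B (node 0).
Reduce the network between node 1 (A) and node 0 (B) by series/parallel combination:
  Rp1 = R1 ‖ R2 (parallel, both between nodes 0 and 1) = 1/(1/1000 + 1/30) = 29.13 Ω
R_th = 29.13 Ω
I_n = V_th/R_th = 0.2913/29.13 = 0.01 A, and R_n = R_th = 29.13 Ω

Final answer: I_n = 0.01 A, R_n = 29.13 Ω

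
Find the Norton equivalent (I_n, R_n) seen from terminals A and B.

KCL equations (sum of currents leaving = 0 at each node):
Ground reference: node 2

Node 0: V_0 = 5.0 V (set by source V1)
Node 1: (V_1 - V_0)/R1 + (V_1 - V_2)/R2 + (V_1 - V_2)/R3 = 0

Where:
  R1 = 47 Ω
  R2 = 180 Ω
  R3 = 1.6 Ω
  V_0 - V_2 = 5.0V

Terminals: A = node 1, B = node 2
Find the Thévenin equivalent first; then I_n = V_th/R_th and R_n = R_th.
Step 1 — V_th is the open-circuit voltage V_A - V_B (nothing connected across the terminals).
Nodal analysis, taking node 2 as the 0 V reference.
Source V1 fixes V_0 = 5 V.
KCL at each unknown node (sum of currents leaving = 0; resistances in Ω):
  Node 1: (V_1 - 5)/47 + (V_1 - 0)/180 + (V_1 - 0)/1.6 = 0
Collecting terms: 0.6518 × V_1 = 0.1064  =>  V_1 = 0.1632 V
V_th = V_1 - V_2 = 0.1632 - 0 = 0.1632 V
Step 2 — R_th: zero the source — replace V1 by a short circuit (node 2 merges into node 0) — and find the resistance seen between A (node 1) and B (node 0).
Reduce the network between node 1 (A) and node 0 (B) by series/parallel combination:
  Rp1 = R1 ‖ R2 ‖ R3 (parallel, all between nodes 0 and 1) = 1/(1/47 + 1/180 + 1/1.6) = 1.534 Ω
R_th = 1.534 Ω
I_n = V_th/R_th = 0.1632/1.534 = 0.1064 A, and R_n = R_th = 1.534 Ω

Final answer: I_n = 0.1064 A, R_n = 1.534 Ω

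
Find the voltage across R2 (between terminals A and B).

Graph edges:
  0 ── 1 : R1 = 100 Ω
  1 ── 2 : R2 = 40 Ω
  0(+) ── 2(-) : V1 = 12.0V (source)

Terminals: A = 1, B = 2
R1 and R2 are in series across V1 (node 0 → node 1 → node 2), and the output A–B is taken across R2, so this is a voltage divider.
Series current: I = V1/(R1 + R2) = 12/(100 + 40) = 12/140 = 0.08571 A
V_R2 = I × R2 = V1 × R2/(R1 + R2) = 12 × 40/140 = 3.429 V

Final answer: 3.429 V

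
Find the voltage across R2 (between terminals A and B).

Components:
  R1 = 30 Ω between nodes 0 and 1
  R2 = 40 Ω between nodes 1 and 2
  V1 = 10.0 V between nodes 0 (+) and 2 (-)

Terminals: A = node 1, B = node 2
R1 and R2 are in series across V1 (node 0 → node 1 → node 2), and the output A–B is taken across R2, so this is a voltage divider.
Series current: I = V1/(R1 + R2) = 10/(30 + 40) = 10/70 = 0.1429 A
V_R2 = I × R2 = V1 × R2/(R1 + R2) = 10 × 40/70 = 5.714 V

Final answer: 5.714 V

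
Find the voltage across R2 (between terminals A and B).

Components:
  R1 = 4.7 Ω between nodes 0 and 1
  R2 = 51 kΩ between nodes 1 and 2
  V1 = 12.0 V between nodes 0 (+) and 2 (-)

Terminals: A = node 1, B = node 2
R1 and R2 are in series across V1 (node 0 → node 1 → node 2), and the output A–B is taken across R2, so this is a voltage divider.
Series current: I = V1/(R1 + R2) = 12/(4.7 + 51000) = 12/51000 = 0.0002353 A
V_R2 = I × R2 = V1 × R2/(R1 + R2) = 12 × 51000/51000 = 12 V

Final answer: 12 V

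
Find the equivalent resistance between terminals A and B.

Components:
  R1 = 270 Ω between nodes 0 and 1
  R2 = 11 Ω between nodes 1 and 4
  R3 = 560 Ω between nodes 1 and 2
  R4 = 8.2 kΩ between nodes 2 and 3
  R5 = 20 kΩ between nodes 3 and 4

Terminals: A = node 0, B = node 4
Reduce the network between node 0 (A) and node 4 (B) by series/parallel combination:
  Rs1 = R3 + R4 (series, joined only at node 2) = 560 + 8200 = 8760 Ω
  Rs2 = R5 + Rs1 (series, joined only at node 3) = 20000 + 8760 = 28760 Ω
  Rp1 = R2 ‖ Rs2 (parallel, both between nodes 1 and 4) = 1/(1/11 + 1/28760) = 11 Ω
  Rs3 = R1 + Rp1 (series, joined only at node 1) = 270 + 11 = 281 Ω
R_eq = 281 Ω

Final answer: 281 Ω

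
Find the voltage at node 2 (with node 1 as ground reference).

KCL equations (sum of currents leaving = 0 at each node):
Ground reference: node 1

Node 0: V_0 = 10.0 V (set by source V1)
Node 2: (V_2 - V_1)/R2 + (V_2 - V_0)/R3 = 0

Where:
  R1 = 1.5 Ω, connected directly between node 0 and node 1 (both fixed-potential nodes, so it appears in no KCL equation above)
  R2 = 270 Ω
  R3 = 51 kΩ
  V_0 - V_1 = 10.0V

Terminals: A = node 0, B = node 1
Nodal analysis, taking node 1 as the 0 V reference.
Source V1 fixes V_0 = 10 V.
KCL at each unknown node (sum of currents leaving = 0; resistances in Ω):
  Node 2: (V_2 - 0)/270 + (V_2 - 10)/51000 = 0
Collecting terms: 0.003723 × V_2 = 0.0001961  =>  V_2 = 0.05266 V
The requested potential is V_2 = 0.05266 V.

Final answer: V_2 = 0.05266 V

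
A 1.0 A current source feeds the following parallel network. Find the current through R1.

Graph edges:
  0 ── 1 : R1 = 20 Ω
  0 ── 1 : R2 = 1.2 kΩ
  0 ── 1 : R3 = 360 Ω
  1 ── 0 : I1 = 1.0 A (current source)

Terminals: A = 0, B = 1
All resistors sit directly between nodes 0 and 1, so they are in parallel and share one voltage V; the full source current 1 A splits among them.
1/R_par = 1/20 + 1/1200 + 1/360 = 0.05361 S  =>  R_par = 18.65 Ω
V = I × R_par = 1 × 18.65 = 18.65 V
I_R1 = V/R1 = 18.65/20 = 0.9326 A

Final answer: 0.9326 A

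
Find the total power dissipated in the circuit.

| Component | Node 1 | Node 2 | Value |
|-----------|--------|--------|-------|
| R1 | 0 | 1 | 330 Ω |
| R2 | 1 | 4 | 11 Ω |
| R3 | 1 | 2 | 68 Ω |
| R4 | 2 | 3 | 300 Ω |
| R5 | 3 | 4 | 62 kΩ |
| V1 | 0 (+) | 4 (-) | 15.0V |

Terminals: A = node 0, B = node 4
Nodal analysis, taking node 4 as the 0 V reference.
Source V1 fixes V_0 = 15 V.
KCL at each unknown node (sum of currents leaving = 0; resistances in Ω):
  Node 1: (V_1 - 15)/330 + (V_1 - 0)/11 + (V_1 - V_2)/68 = 0
  Node 2: (V_2 - V_1)/68 + (V_2 - V_3)/300 = 0
  Node 3: (V_3 - V_2)/300 + (V_3 - 0)/62000 = 0
Collecting terms (coefficients in siemens):
  0.1086·V_1 - 0.01471·V_2 = 0.04545
  0.01804·V_2 - 0.01471·V_1 - 0.003333·V_3 = 0
  0.003349·V_3 - 0.003333·V_2 = 0
Solving these 3 simultaneous equations (Gaussian elimination) gives:
  V_1 = 0.4838 V, V_2 = 0.4833 V, V_3 = 0.4809 V
Power in each resistor, P = (ΔV)²/R:
  P_R1 = (15 - 0.4838)²/330 = 0.6385 W
  P_R2 = (0.4838 - 0)²/11 = 0.02128 W
  P_R3 = (0.4838 - 0.4833)²/68 = 0.000000004092 W
  P_R4 = (0.4833 - 0.4809)²/300 = 0.00000001805 W
  P_R5 = (0.4809 - 0)²/62000 = 0.000003731 W
P_total = P_R1 + P_R2 + P_R3 + P_R4 + P_R5 = 0.6598 W

Final answer: 0.6598 W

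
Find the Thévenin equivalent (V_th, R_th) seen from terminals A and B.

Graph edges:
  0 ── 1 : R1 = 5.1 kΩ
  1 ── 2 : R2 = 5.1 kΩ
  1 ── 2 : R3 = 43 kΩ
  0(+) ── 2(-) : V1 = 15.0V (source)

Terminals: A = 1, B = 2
Step 1 — V_th is the open-circuit voltage V_A - V_B (nothing connected across the terminals).
Nodal analysis, taking node 2 as the 0 V reference.
Source V1 fixes V_0 = 15 V.
KCL at each unknown node (sum of currents leaving = 0; resistances in Ω):
  Node 1: (V_1 - 15)/5100 + (V_1 - 0)/5100 + (V_1 - 0)/43000 = 0
Collecting terms: 0.0004154 × V_1 = 0.002941  =>  V_1 = 7.08 V
V_th = V_1 - V_2 = 7.08 - 0 = 7.08 V
Step 2 — R_th: zero the source — replace V1 by a short circuit (node 2 merges into node 0) — and find the resistance seen between A (node 1) and B (node 0).
Reduce the network between node 1 (A) and node 0 (B) by series/parallel combination:
  Rp1 = R1 ‖ R2 ‖ R3 (parallel, all between nodes 0 and 1) = 1/(1/5100 + 1/5100 + 1/43000) = 2407 Ω
R_th = 2.407 kΩ

Final answer: V_th = 7.08 V, R_th = 2.407 kΩ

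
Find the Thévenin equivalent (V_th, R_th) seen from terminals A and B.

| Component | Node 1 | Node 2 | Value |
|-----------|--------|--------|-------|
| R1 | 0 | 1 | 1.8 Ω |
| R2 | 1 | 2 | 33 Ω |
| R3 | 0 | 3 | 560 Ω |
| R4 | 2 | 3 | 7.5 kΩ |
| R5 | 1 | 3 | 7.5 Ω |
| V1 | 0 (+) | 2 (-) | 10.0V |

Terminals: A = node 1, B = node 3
Step 1 — V_th is the open-circuit voltage V_A - V_B (nothing connected across the terminals).
Nodal analysis, taking node 2 as the 0 V reference.
Source V1 fixes V_0 = 10 V.
KCL at each unknown node (sum of currents leaving = 0; resistances in Ω):
  Node 1: (V_1 - 10)/1.8 + (V_1 - 0)/33 + (V_1 - V_3)/7.5 = 0
  Node 3: (V_3 - 10)/560 + (V_3 - 0)/7500 + (V_3 - V_1)/7.5 = 0
Collecting terms (coefficients in siemens):
  0.7192·V_1 - 0.1333·V_3 = 5.556
  0.1353·V_3 - 0.1333·V_1 = 0.01786
Determinant D = (0.7192)(0.1353) - (-0.1333)(-0.1333) = 0.07949
V_1 = [(5.556)(0.1353) - (-0.1333)(0.01786)]/D = 9.482 V
V_3 = [(0.7192)(0.01786) - (5.556)(-0.1333)]/D = 9.48 V
V_th = V_1 - V_3 = 9.482 - 9.48 = 0.002511 V
Step 2 — R_th: zero the source — replace V1 by a short circuit (node 2 merges into node 0) — and find the resistance seen between A (node 1) and B (node 3).
Reduce the network between node 1 (A) and node 3 (B) by series/parallel combination:
  Rp1 = R1 ‖ R2 (parallel, both between nodes 0 and 1) = 1/(1/1.8 + 1/33) = 1.707 Ω
  Rp2 = R3 ‖ R4 (parallel, both between nodes 0 and 3) = 1/(1/560 + 1/7500) = 521.1 Ω
  Rs1 = Rp1 + Rp2 (series, joined only at node 0) = 1.707 + 521.1 = 522.8 Ω
  Rp3 = R5 ‖ Rs1 (parallel, both between nodes 1 and 3) = 1/(1/7.5 + 1/522.8) = 7.394 Ω
R_th = 7.394 Ω

Final answer: V_th = 0.002511 V, R_th = 7.394 Ω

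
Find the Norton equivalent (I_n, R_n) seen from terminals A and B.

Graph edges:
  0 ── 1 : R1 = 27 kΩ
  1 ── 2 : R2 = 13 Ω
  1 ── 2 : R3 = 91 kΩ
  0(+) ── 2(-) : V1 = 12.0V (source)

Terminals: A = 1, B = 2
Find the Thévenin equivalent first; then I_n = V_th/R_th and R_n = R_th.
Step 1 — V_th is the open-circuit voltage V_A - V_B (nothing connected across the terminals).
Nodal analysis, taking node 2 as the 0 V reference.
Source V1 fixes V_0 = 12 V.
KCL at each unknown node (sum of currents leaving = 0; resistances in Ω):
  Node 1: (V_1 - 12)/27000 + (V_1 - 0)/13 + (V_1 - 0)/91000 = 0
Collecting terms: 0.07697 × V_1 = 0.0004444  =>  V_1 = 0.005774 V
V_th = V_1 - V_2 = 0.005774 - 0 = 0.005774 V
Step 2 — R_th: zero the source — replace V1 by a short circuit (node 2 merges into node 0) — and find the resistance seen between A (node 1) and B (node 0).
Reduce the network between node 1 (A) and node 0 (B) by series/parallel combination:
  Rp1 = R1 ‖ R2 ‖ R3 (parallel, all between nodes 0 and 1) = 1/(1/27000 + 1/13 + 1/91000) = 12.99 Ω
R_th = 12.99 Ω
I_n = V_th/R_th = 0.005774/12.99 = 0.0004444 A, and R_n = R_th = 12.99 Ω

Final answer: I_n = 0.0004444 A, R_n = 12.99 Ω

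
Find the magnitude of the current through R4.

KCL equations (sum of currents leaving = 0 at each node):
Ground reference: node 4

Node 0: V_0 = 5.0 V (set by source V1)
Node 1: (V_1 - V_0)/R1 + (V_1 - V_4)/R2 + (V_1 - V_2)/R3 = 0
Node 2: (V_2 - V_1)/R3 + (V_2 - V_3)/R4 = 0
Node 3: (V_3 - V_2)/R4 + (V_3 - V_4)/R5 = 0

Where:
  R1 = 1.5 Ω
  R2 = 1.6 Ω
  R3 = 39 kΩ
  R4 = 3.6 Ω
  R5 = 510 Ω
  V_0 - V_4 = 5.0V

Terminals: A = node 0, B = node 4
Nodal analysis, taking node 4 as the 0 V reference.
Source V1 fixes V_0 = 5 V.
KCL at each unknown node (sum of currents leaving = 0; resistances in Ω):
  Node 1: (V_1 - 5)/1.5 + (V_1 - 0)/1.6 + (V_1 - V_2)/39000 = 0
  Node 2: (V_2 - V_1)/39000 + (V_2 - V_3)/3.6 = 0
  Node 3: (V_3 - V_2)/3.6 + (V_3 - 0)/510 = 0
Collecting terms (coefficients in siemens):
  1.292·V_1 - 0.00002564·V_2 = 3.333
  0.2778·V_2 - 0.00002564·V_1 - 0.2778·V_3 = 0
  0.2797·V_3 - 0.2778·V_2 = 0
Solving these 3 simultaneous equations (Gaussian elimination) gives:
  V_1 = 2.581 V, V_2 = 0.03354 V, V_3 = 0.03331 V
I_R4 = (V_2 - V_3)/R4 = (0.03354 - 0.03331)/3.6 = 0.00006531 A
|I_R4| = 0.00006531 A

Final answer: |I_R4| = 6.531e-05 A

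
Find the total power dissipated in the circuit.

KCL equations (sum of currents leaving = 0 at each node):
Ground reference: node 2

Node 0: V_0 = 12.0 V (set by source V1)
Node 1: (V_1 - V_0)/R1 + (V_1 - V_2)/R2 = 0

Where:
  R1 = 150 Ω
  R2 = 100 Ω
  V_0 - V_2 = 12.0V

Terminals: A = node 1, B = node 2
Nodal analysis, taking node 2 as the 0 V reference.
Source V1 fixes V_0 = 12 V.
KCL at each unknown node (sum of currents leaving = 0; resistances in Ω):
  Node 1: (V_1 - 12)/150 + (V_1 - 0)/100 = 0
Collecting terms: 0.01667 × V_1 = 0.08  =>  V_1 = 4.8 V
Power in each resistor, P = (ΔV)²/R:
  P_R1 = (12 - 4.8)²/150 = 0.3456 W
  P_R2 = (4.8 - 0)²/100 = 0.2304 W
P_total = P_R1 + P_R2 = 0.576 W

Final answer: 0.576 W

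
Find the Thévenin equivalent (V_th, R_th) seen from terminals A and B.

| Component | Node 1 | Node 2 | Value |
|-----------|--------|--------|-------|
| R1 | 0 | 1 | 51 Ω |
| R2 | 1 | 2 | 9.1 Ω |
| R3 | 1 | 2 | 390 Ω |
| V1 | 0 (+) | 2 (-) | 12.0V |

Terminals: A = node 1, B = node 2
Step 1 — V_th is the open-circuit voltage V_A - V_B (nothing connected across the terminals).
Nodal analysis, taking node 2 as the 0 V reference.
Source V1 fixes V_0 = 12 V.
KCL at each unknown node (sum of currents leaving = 0; resistances in Ω):
  Node 1: (V_1 - 12)/51 + (V_1 - 0)/9.1 + (V_1 - 0)/390 = 0
Collecting terms: 0.1321 × V_1 = 0.2353  =>  V_1 = 1.782 V
V_th = V_1 - V_2 = 1.782 - 0 = 1.782 V
Step 2 — R_th: zero the source — replace V1 by a short circuit (node 2 merges into node 0) — and find the resistance seen between A (node 1) and B (node 0).
Reduce the network between node 1 (A) and node 0 (B) by series/parallel combination:
  Rp1 = R1 ‖ R2 ‖ R3 (parallel, all between nodes 0 and 1) = 1/(1/51 + 1/9.1 + 1/390) = 7.572 Ω
R_th = 7.572 Ω

Final answer: V_th = 1.782 V, R_th = 7.572 Ω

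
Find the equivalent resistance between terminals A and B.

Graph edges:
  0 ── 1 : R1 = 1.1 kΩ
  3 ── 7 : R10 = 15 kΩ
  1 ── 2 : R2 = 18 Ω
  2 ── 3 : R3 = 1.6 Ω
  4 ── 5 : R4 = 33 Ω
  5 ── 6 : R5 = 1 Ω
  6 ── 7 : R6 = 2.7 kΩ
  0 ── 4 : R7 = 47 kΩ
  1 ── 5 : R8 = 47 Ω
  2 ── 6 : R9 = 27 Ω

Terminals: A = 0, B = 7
The network is not a plain series/parallel combination. Inject a 1 A test current into terminal A (node 0) and return it from terminal B (node 7); then R_eq = V_A / (1 A).
Nodal analysis, taking node 7 as the 0 V reference.
Current source I_test pushes 1 A into node 0 and draws it out of node 7.
KCL at each unknown node (sum of currents leaving = 0; resistances in Ω):
  Node 0: (V_0 - V_1)/1100 + (V_0 - V_4)/47000 - 1 = 0
  Node 1: (V_1 - V_0)/1100 + (V_1 - V_2)/18 + (V_1 - V_5)/47 = 0
  Node 2: (V_2 - V_1)/18 + (V_2 - V_3)/1.6 + (V_2 - V_6)/27 = 0
  Node 3: (V_3 - V_2)/1.6 + (V_3 - 0)/15000 = 0
  Node 4: (V_4 - V_0)/47000 + (V_4 - V_5)/33 = 0
  Node 5: (V_5 - V_1)/47 + (V_5 - V_4)/33 + (V_5 - V_6)/1 = 0
  Node 6: (V_6 - V_2)/27 + (V_6 - V_5)/1 + (V_6 - 0)/2700 = 0
Collecting terms (coefficients in siemens):
  0.0009304·V_0 - 0.0009091·V_1 - 0.00002128·V_4 = 1
  0.07774·V_1 - 0.0009091·V_0 - 0.05556·V_2 - 0.02128·V_5 = 0
  0.7176·V_2 - 0.05556·V_1 - 0.625·V_3 - 0.03704·V_6 = 0
  0.6251·V_3 - 0.625·V_2 = 0
  0.03032·V_4 - 0.00002128·V_0 - 0.0303·V_5 = 0
  1.052·V_5 - 0.02128·V_1 - 0.0303·V_4 - 1·V_6 = 0
  1.037·V_6 - 0.03704·V_2 - 1·V_5 = 0
Solving these 7 simultaneous equations (Gaussian elimination) gives:
  V_0 = 3382 V, V_1 = 2307 V, V_2 = 2297 V, V_3 = 2297 V
  V_4 = 2288 V, V_5 = 2287 V, V_6 = 2287 V
R_eq = V_0 / 1 A = 3382 Ω = 3.382 kΩ

Final answer: 3.382 kΩ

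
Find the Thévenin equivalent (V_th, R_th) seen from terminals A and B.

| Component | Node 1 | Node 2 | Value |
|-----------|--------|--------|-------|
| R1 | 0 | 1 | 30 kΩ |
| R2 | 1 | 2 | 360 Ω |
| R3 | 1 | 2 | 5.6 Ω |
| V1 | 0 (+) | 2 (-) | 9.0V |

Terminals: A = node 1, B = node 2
Step 1 — V_th is the open-circuit voltage V_A - V_B (nothing connected across the terminals).
Nodal analysis, taking node 2 as the 0 V reference.
Source V1 fixes V_0 = 9 V.
KCL at each unknown node (sum of currents leaving = 0; resistances in Ω):
  Node 1: (V_1 - 9)/30000 + (V_1 - 0)/360 + (V_1 - 0)/5.6 = 0
Collecting terms: 0.1814 × V_1 = 0.0003  =>  V_1 = 0.001654 V
V_th = V_1 - V_2 = 0.001654 - 0 = 0.001654 V
Step 2 — R_th: zero the source — replace V1 by a short circuit (node 2 merges into node 0) — and find the resistance seen between A (node 1) and B (node 0).
Reduce the network between node 1 (A) and node 0 (B) by series/parallel combination:
  Rp1 = R1 ‖ R2 ‖ R3 (parallel, all between nodes 0 and 1) = 1/(1/30000 + 1/360 + 1/5.6) = 5.513 Ω
R_th = 5.513 Ω

Final answer: V_th = 0.001654 V, R_th = 5.513 Ω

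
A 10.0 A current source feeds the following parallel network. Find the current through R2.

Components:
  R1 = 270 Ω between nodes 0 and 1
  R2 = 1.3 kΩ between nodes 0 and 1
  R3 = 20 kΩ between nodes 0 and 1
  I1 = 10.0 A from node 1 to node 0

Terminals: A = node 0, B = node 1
All resistors sit directly between nodes 0 and 1, so they are in parallel and share one voltage V; the full source current 10 A splits among them.
1/R_par = 1/270 + 1/1300 + 1/20000 = 0.004523 S  =>  R_par = 221.1 Ω
V = I × R_par = 10 × 221.1 = 2211 V
I_R2 = V/R2 = 2211/1300 = 1.701 A

Final answer: 1.701 A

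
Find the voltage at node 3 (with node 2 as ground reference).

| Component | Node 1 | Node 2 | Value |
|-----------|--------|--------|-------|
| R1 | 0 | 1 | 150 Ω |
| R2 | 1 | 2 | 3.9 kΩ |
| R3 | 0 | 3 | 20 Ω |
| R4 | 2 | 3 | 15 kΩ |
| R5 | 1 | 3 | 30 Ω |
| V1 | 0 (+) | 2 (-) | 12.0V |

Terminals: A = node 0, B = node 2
Nodal analysis, taking node 2 as the 0 V reference.
Source V1 fixes V_0 = 12 V.
KCL at each unknown node (sum of currents leaving = 0; resistances in Ω):
  Node 1: (V_1 - 12)/150 + (V_1 - 0)/3900 + (V_1 - V_3)/30 = 0
  Node 3: (V_3 - 12)/20 + (V_3 - 0)/15000 + (V_3 - V_1)/30 = 0
Collecting terms (coefficients in siemens):
  0.04026·V_1 - 0.03333·V_3 = 0.08
  0.0834·V_3 - 0.03333·V_1 = 0.6
Determinant D = (0.04026)(0.0834) - (-0.03333)(-0.03333) = 0.002246
V_1 = [(0.08)(0.0834) - (-0.03333)(0.6)]/D = 11.87 V
V_3 = [(0.04026)(0.6) - (0.08)(-0.03333)]/D = 11.94 V
The requested potential is V_3 = 11.94 V.

Final answer: V_3 = 11.94 V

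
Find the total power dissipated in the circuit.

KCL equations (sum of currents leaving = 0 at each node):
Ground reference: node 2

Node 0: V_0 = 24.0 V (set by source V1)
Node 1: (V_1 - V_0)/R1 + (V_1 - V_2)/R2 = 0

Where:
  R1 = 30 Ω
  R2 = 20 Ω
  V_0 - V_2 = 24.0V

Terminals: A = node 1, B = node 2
Nodal analysis, taking node 2 as the 0 V reference.
Source V1 fixes V_0 = 24 V.
KCL at each unknown node (sum of currents leaving = 0; resistances in Ω):
  Node 1: (V_1 - 24)/30 + (V_1 - 0)/20 = 0
Collecting terms: 0.08333 × V_1 = 0.8  =>  V_1 = 9.6 V
Power in each resistor, P = (ΔV)²/R:
  P_R1 = (24 - 9.6)²/30 = 6.912 W
  P_R2 = (9.6 - 0)²/20 = 4.608 W
P_total = P_R1 + P_R2 = 11.52 W

Final answer: 11.52 W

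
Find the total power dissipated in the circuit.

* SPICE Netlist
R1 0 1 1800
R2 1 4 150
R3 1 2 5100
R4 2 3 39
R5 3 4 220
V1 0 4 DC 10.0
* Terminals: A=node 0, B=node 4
Nodal analysis, taking node 4 as the 0 V reference.
Source V1 fixes V_0 = 10 V.
KCL at each unknown node (sum of currents leaving = 0; resistances in Ω):
  Node 1: (V_1 - 10)/1800 + (V_1 - 0)/150 + (V_1 - V_2)/5100 = 0
  Node 2: (V_2 - V_1)/5100 + (V_2 - V_3)/39 = 0
  Node 3: (V_3 - V_2)/39 + (V_3 - 0)/220 = 0
Collecting terms (coefficients in siemens):
  0.007418·V_1 - 0.0001961·V_2 = 0.005556
  0.02584·V_2 - 0.0001961·V_1 - 0.02564·V_3 = 0
  0.03019·V_3 - 0.02564·V_2 = 0
Solving these 3 simultaneous equations (Gaussian elimination) gives:
  V_1 = 0.7499 V, V_2 = 0.03624 V, V_3 = 0.03078 V
Power in each resistor, P = (ΔV)²/R:
  P_R1 = (10 - 0.7499)²/1800 = 0.04754 W
  P_R2 = (0.7499 - 0)²/150 = 0.003749 W
  P_R3 = (0.7499 - 0.03624)²/5100 = 0.00009985 W
  P_R4 = (0.03624 - 0.03078)²/39 = 0.0000007636 W
  P_R5 = (0.03078 - 0)²/220 = 0.000004307 W
P_total = P_R1 + P_R2 + P_R3 + P_R4 + P_R5 = 0.05139 W

Final answer: 0.05139 W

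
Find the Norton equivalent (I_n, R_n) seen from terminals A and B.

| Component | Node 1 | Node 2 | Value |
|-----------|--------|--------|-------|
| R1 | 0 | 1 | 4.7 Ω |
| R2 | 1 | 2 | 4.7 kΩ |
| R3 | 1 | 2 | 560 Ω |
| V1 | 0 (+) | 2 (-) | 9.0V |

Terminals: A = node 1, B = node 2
Find the Thévenin equivalent first; then I_n = V_th/R_th and R_n = R_th.
Step 1 — V_th is the open-circuit voltage V_A - V_B (nothing connected across the terminals).
Nodal analysis, taking node 2 as the 0 V reference.
Source V1 fixes V_0 = 9 V.
KCL at each unknown node (sum of currents leaving = 0; resistances in Ω):
  Node 1: (V_1 - 9)/4.7 + (V_1 - 0)/4700 + (V_1 - 0)/560 = 0
Collecting terms: 0.2148 × V_1 = 1.915  =>  V_1 = 8.916 V
V_th = V_1 - V_2 = 8.916 - 0 = 8.916 V
Step 2 — R_th: zero the source — replace V1 by a short circuit (node 2 merges into node 0) — and find the resistance seen between A (node 1) and B (node 0).
Reduce the network between node 1 (A) and node 0 (B) by series/parallel combination:
  Rp1 = R1 ‖ R2 ‖ R3 (parallel, all between nodes 0 and 1) = 1/(1/4.7 + 1/4700 + 1/560) = 4.656 Ω
R_th = 4.656 Ω
I_n = V_th/R_th = 8.916/4.656 = 1.915 A, and R_n = R_th = 4.656 Ω

Final answer: I_n = 1.915 A, R_n = 4.656 Ω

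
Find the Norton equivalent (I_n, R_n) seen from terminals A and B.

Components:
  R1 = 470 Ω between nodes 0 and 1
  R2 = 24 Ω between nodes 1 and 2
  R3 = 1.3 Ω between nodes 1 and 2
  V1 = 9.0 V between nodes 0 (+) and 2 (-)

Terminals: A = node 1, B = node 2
Find the Thévenin equivalent first; then I_n = V_th/R_th and R_n = R_th.
Step 1 — V_th is the open-circuit voltage V_A - V_B (nothing connected across the terminals).
Nodal analysis, taking node 2 as the 0 V reference.
Source V1 fixes V_0 = 9 V.
KCL at each unknown node (sum of currents leaving = 0; resistances in Ω):
  Node 1: (V_1 - 9)/470 + (V_1 - 0)/24 + (V_1 - 0)/1.3 = 0
Collecting terms: 0.813 × V_1 = 0.01915  =>  V_1 = 0.02355 V
V_th = V_1 - V_2 = 0.02355 - 0 = 0.02355 V
Step 2 — R_th: zero the source — replace V1 by a short circuit (node 2 merges into node 0) — and find the resistance seen between A (node 1) and B (node 0).
Reduce the network between node 1 (A) and node 0 (B) by series/parallel combination:
  Rp1 = R1 ‖ R2 ‖ R3 (parallel, all between nodes 0 and 1) = 1/(1/470 + 1/24 + 1/1.3) = 1.23 Ω
R_th = 1.23 Ω
I_n = V_th/R_th = 0.02355/1.23 = 0.01915 A, and R_n = R_th = 1.23 Ω

Final answer: I_n = 0.01915 A, R_n = 1.23 Ω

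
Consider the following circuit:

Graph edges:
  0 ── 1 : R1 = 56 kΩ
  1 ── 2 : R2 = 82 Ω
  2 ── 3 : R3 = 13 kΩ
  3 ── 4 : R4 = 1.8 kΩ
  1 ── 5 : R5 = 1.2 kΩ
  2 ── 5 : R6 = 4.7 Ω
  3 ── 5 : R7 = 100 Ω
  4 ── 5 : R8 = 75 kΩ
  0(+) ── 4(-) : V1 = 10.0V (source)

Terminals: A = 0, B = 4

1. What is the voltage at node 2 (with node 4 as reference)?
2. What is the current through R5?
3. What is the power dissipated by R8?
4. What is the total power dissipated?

Nodal analysis, taking node 4 as the 0 V reference.
Source V1 fixes V_0 = 10 V.
KCL at each unknown node (sum of currents leaving = 0; resistances in Ω):
  Node 1: (V_1 - 10)/56000 + (V_1 - V_2)/82 + (V_1 - V_5)/1200 = 0
  Node 2: (V_2 - V_1)/82 + (V_2 - V_3)/13000 + (V_2 - V_5)/4.7 = 0
  Node 3: (V_3 - V_2)/13000 + (V_3 - 0)/1800 + (V_3 - V_5)/100 = 0
  Node 5: (V_5 - V_1)/1200 + (V_5 - V_2)/4.7 + (V_5 - V_3)/100 + (V_5 - 0)/75000 = 0
Collecting terms (coefficients in siemens):
  0.01305·V_1 - 0.0122·V_2 - 0.0008333·V_5 = 0.0001786
  0.225·V_2 - 0.0122·V_1 - 0.00007692·V_3 - 0.2128·V_5 = 0
  0.01063·V_3 - 0.00007692·V_2 - 0.01·V_5 = 0
  0.2236·V_5 - 0.0008333·V_1 - 0.2128·V_2 - 0.01·V_3 = 0
Solving these 4 simultaneous equations (Gaussian elimination) gives:
  V_1 = 0.3337 V, V_2 = 0.3205 V, V_3 = 0.303 V, V_5 = 0.3197 V
Part 1:
  Read off the nodal solution: V_2 = 0.3205 V
Part 2:
  I_R5 = (V_1 - V_5)/R5 = (0.3337 - 0.3197)/1200 = 0.00001163 A
  Magnitude: I_R5 = 0.00001163 A
Part 3:
  I_R8 = (V_4 - V_5)/R8 = (0 - 0.3197)/75000 = -0.000004263 A
  P_R8 = I_R8² × R8 = (-0.000004263)² × 75000 = 0.000001363 W
Part 4:
  Power in each resistor, P = (ΔV)²/R:
    P_R1 = (10 - 0.3337)²/56000 = 0.001669 W
    P_R2 = (0.3337 - 0.3205)²/82 = 0.000002125 W
    P_R3 = (0.3205 - 0.303)²/13000 = 0.00000002343 W
    P_R4 = (0.303 - 0)²/1800 = 0.00005101 W
    P_R5 = (0.3337 - 0.3197)²/1200 = 0.0000001622 W
    P_R6 = (0.3205 - 0.3197)²/4.7 = 0.0000001198 W
    P_R7 = (0.303 - 0.3197)²/100 = 0.000002789 W
    P_R8 = (0 - 0.3197)²/75000 = 0.000001363 W
  P_total = P_R1 + P_R2 + P_R3 + P_R4 + P_R5 + P_R6 + P_R7 + P_R8 = 0.001726 W

Final answers:
1. V_2 = 0.3205 V
2. I_R5 = 1.163e-05 A
3. P_R8 = 1.363e-06 W
4. P_total = 0.001726 W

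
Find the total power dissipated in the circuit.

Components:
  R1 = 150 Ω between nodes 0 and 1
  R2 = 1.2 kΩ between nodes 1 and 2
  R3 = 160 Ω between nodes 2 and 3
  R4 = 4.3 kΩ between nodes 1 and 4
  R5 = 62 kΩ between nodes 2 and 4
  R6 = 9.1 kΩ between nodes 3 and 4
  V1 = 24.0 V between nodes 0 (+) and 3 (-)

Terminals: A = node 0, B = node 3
Nodal analysis, taking node 3 as the 0 V reference.
Source V1 fixes V_0 = 24 V.
KCL at each unknown node (sum of currents leaving = 0; resistances in Ω):
  Node 1: (V_1 - 24)/150 + (V_1 - V_2)/1200 + (V_1 - V_4)/4300 = 0
  Node 2: (V_2 - V_1)/1200 + (V_2 - 0)/160 + (V_2 - V_4)/62000 = 0
  Node 4: (V_4 - V_1)/4300 + (V_4 - V_2)/62000 + (V_4 - 0)/9100 = 0
Collecting terms (coefficients in siemens):
  0.007733·V_1 - 0.0008333·V_2 - 0.0002326·V_4 = 0.16
  0.007099·V_2 - 0.0008333·V_1 - 0.00001613·V_4 = 0
  0.0003586·V_4 - 0.0002326·V_1 - 0.00001613·V_2 = 0
Solving these 3 simultaneous equations (Gaussian elimination) gives:
  V_1 = 21.39 V, V_2 = 2.542 V, V_4 = 13.98 V
Power in each resistor, P = (ΔV)²/R:
  P_R1 = (24 - 21.39)²/150 = 0.04554 W
  P_R2 = (21.39 - 2.542)²/1200 = 0.2959 W
  P_R3 = (2.542 - 0)²/160 = 0.04039 W
  P_R4 = (21.39 - 13.98)²/4300 = 0.01274 W
  P_R5 = (2.542 - 13.98)²/62000 = 0.002112 W
  P_R6 = (0 - 13.98)²/9100 = 0.02149 W
P_total = P_R1 + P_R2 + P_R3 + P_R4 + P_R5 + P_R6 = 0.4182 W

Final answer: 0.4182 W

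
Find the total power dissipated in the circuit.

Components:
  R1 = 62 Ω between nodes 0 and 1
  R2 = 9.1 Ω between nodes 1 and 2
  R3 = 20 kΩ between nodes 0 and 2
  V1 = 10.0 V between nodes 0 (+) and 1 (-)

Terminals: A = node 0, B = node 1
Nodal analysis, taking node 1 as the 0 V reference.
Source V1 fixes V_0 = 10 V.
KCL at each unknown node (sum of currents leaving = 0; resistances in Ω):
  Node 2: (V_2 - 0)/9.1 + (V_2 - 10)/20000 = 0
Collecting terms: 0.1099 × V_2 = 0.0005  =>  V_2 = 0.004548 V
Power in each resistor, P = (ΔV)²/R:
  P_R1 = (10 - 0)²/62 = 1.613 W
  P_R2 = (0 - 0.004548)²/9.1 = 0.000002273 W
  P_R3 = (10 - 0.004548)²/20000 = 0.004995 W
P_total = P_R1 + P_R2 + P_R3 = 1.618 W

Final answer: 1.618 W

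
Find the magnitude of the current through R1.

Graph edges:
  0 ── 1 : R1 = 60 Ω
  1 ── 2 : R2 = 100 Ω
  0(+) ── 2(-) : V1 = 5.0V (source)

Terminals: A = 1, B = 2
Nodal analysis, taking node 2 as the 0 V reference.
Source V1 fixes V_0 = 5 V.
KCL at each unknown node (sum of currents leaving = 0; resistances in Ω):
  Node 1: (V_1 - 5)/60 + (V_1 - 0)/100 = 0
Collecting terms: 0.02667 × V_1 = 0.08333  =>  V_1 = 3.125 V
I_R1 = (V_0 - V_1)/R1 = (5 - 3.125)/60 = 0.03125 A
|I_R1| = 0.03125 A

Final answer: |I_R1| = 0.03125 A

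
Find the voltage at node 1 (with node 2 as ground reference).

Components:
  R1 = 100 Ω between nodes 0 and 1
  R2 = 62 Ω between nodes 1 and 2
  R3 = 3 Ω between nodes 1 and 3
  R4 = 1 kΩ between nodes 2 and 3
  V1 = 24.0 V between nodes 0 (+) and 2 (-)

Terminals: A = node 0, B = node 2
Nodal analysis, taking node 2 as the 0 V reference.
Source V1 fixes V_0 = 24 V.
KCL at each unknown node (sum of currents leaving = 0; resistances in Ω):
  Node 1: (V_1 - 24)/100 + (V_1 - 0)/62 + (V_1 - V_3)/3 = 0
  Node 3: (V_3 - V_1)/3 + (V_3 - 0)/1000 = 0
Collecting terms (coefficients in siemens):
  0.3595·V_1 - 0.3333·V_3 = 0.24
  0.3343·V_3 - 0.3333·V_1 = 0
Determinant D = (0.3595)(0.3343) - (-0.3333)(-0.3333) = 0.009069
V_1 = [(0.24)(0.3343) - (-0.3333)(0)]/D = 8.848 V
V_3 = [(0.3595)(0) - (0.24)(-0.3333)]/D = 8.821 V
The requested potential is V_1 = 8.848 V.

Final answer: V_1 = 8.848 V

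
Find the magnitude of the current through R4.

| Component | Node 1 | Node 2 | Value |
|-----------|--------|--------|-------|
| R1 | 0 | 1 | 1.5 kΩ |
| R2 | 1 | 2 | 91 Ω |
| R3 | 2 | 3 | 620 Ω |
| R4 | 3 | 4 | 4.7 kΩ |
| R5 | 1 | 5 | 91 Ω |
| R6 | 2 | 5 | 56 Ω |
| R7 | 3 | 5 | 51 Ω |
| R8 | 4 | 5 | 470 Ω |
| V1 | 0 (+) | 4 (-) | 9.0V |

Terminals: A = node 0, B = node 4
Nodal analysis, taking node 4 as the 0 V reference.
Source V1 fixes V_0 = 9 V.
KCL at each unknown node (sum of currents leaving = 0; resistances in Ω):
  Node 1: (V_1 - 9)/1500 + (V_1 - V_2)/91 + (V_1 - V_5)/91 = 0
  Node 2: (V_2 - V_1)/91 + (V_2 - V_3)/620 + (V_2 - V_5)/56 = 0
  Node 3: (V_3 - V_2)/620 + (V_3 - 0)/4700 + (V_3 - V_5)/51 = 0
  Node 5: (V_5 - V_1)/91 + (V_5 - V_2)/56 + (V_5 - V_3)/51 + (V_5 - 0)/470 = 0
Collecting terms (coefficients in siemens):
  0.02264·V_1 - 0.01099·V_2 - 0.01099·V_5 = 0.006
  0.03046·V_2 - 0.01099·V_1 - 0.001613·V_3 - 0.01786·V_5 = 0
  0.02143·V_3 - 0.001613·V_2 - 0.01961·V_5 = 0
  0.05058·V_5 - 0.01099·V_1 - 0.01786·V_2 - 0.01961·V_3 = 0
Solving these 4 simultaneous equations (Gaussian elimination) gives:
  V_1 = 2.192 V, V_2 = 2.03 V, V_3 = 1.928 V, V_5 = 1.94 V
I_R4 = (V_3 - V_4)/R4 = (1.928 - 0)/4700 = 0.0004102 A
|I_R4| = 0.0004102 A

Final answer: |I_R4| = 0.0004102 A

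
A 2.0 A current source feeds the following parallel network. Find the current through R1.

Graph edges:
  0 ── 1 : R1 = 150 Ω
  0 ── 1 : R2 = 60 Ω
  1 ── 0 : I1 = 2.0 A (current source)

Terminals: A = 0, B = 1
All resistors sit directly between nodes 0 and 1, so they are in parallel and share one voltage V; the full source current 2 A splits among them.
1/R_par = 1/150 + 1/60 = 0.02333 S  =>  R_par = 42.86 Ω
V = I × R_par = 2 × 42.86 = 85.71 V
I_R1 = V/R1 = 85.71/150 = 0.5714 A

Final answer: 0.5714 A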